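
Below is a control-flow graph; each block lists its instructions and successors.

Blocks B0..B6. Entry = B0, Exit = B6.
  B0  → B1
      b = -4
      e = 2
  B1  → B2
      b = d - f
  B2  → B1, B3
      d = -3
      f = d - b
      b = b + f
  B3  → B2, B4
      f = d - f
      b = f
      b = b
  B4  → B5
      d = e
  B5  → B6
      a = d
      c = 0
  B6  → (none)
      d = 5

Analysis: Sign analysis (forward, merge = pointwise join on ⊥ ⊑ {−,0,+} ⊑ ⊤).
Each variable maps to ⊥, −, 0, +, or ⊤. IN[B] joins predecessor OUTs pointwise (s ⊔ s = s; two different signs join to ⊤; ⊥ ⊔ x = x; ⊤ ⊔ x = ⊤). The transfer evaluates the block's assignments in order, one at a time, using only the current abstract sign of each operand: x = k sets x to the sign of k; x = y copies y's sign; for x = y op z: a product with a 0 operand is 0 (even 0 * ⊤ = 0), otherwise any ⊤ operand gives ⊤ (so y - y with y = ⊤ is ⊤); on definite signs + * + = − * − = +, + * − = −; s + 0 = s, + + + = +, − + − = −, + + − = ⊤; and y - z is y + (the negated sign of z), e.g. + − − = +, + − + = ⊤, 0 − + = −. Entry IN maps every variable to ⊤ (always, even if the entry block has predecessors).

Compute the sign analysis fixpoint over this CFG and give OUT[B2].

Answer: {a: ⊤, b: ⊤, c: ⊤, d: -, e: +, f: ⊤}

Working:
Per-block solution:
  B0:   IN=(all ⊤)   OUT={b:-, e:+; rest ⊤}
  B1:   IN={e:+; rest ⊤}   OUT={e:+; rest ⊤}
  B2:   IN={e:+; rest ⊤}   OUT={d:-, e:+; rest ⊤}
  B3:   IN={d:-, e:+; rest ⊤}   OUT={d:-, e:+; rest ⊤}
  B4:   IN={d:-, e:+; rest ⊤}   OUT={d:+, e:+; rest ⊤}
  B5:   IN={d:+, e:+; rest ⊤}   OUT={a:+, c:0, d:+, e:+; rest ⊤}
  B6:   IN={a:+, c:0, d:+, e:+; rest ⊤}   OUT={a:+, c:0, d:+, e:+; rest ⊤}

Merge at B2: IN[B2] = OUT[B1] ⊔ OUT[B3] = {a: ⊤, b: ⊤, c: ⊤, d: ⊤, e: +, f: ⊤}
Applying B2's transfer function to that IN value gives OUT[B2] (row B2 above).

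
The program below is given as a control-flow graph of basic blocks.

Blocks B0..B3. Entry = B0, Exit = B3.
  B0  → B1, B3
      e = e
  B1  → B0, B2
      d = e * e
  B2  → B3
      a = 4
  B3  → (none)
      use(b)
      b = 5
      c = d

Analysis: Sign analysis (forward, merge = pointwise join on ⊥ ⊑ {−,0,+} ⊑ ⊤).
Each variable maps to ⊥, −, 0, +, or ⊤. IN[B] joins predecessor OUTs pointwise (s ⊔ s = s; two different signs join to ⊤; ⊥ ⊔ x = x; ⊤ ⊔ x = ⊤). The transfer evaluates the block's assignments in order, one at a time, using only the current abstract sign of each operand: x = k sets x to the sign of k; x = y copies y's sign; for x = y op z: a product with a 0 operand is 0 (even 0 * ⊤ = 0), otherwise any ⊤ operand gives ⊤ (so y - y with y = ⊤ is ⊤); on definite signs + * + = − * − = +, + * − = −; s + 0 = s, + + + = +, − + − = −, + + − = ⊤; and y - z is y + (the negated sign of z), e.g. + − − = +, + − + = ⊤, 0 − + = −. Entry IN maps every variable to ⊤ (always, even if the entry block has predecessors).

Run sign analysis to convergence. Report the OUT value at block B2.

Converged values:
  B0:  IN=(all ⊤)  OUT=(all ⊤)
  B1:  IN=(all ⊤)  OUT=(all ⊤)
  B2:  IN=(all ⊤)  OUT={a:+; rest ⊤}
  B3:  IN=(all ⊤)  OUT={b:+; rest ⊤}

Merge at B2: IN[B2] = OUT[B1] = {a: ⊤, b: ⊤, c: ⊤, d: ⊤, e: ⊤, f: ⊤}
Applying B2's transfer function to that IN value gives OUT[B2] (row B2 above).

Answer: {a: +, b: ⊤, c: ⊤, d: ⊤, e: ⊤, f: ⊤}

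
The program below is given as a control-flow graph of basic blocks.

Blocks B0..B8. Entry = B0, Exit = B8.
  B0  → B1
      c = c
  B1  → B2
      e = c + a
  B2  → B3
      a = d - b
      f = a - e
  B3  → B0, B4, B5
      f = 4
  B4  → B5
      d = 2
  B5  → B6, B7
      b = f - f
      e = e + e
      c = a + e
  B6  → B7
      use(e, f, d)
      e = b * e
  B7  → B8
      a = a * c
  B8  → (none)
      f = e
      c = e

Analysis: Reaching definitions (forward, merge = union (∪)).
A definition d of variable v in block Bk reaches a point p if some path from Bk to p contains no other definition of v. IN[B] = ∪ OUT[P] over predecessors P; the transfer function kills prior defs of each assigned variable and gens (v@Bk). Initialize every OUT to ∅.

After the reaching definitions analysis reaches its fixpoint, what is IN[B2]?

Converged values:
  B0:  IN={a@B2, c@B0, e@B1, f@B3}  OUT={a@B2, c@B0, e@B1, f@B3}
  B1:  IN={a@B2, c@B0, e@B1, f@B3}  OUT={a@B2, c@B0, e@B1, f@B3}
  B2:  IN={a@B2, c@B0, e@B1, f@B3}  OUT={a@B2, c@B0, e@B1, f@B2}
  B3:  IN={a@B2, c@B0, e@B1, f@B2}  OUT={a@B2, c@B0, e@B1, f@B3}
  B4:  IN={a@B2, c@B0, e@B1, f@B3}  OUT={a@B2, c@B0, d@B4, e@B1, f@B3}
  B5:  IN={a@B2, c@B0, d@B4, e@B1, f@B3}  OUT={a@B2, b@B5, c@B5, d@B4, e@B5, f@B3}
  B6:  IN={a@B2, b@B5, c@B5, d@B4, e@B5, f@B3}  OUT={a@B2, b@B5, c@B5, d@B4, e@B6, f@B3}
  B7:  IN={a@B2, b@B5, c@B5, d@B4, e@B5, e@B6, f@B3}  OUT={a@B7, b@B5, c@B5, d@B4, e@B5, e@B6, f@B3}
  B8:  IN={a@B7, b@B5, c@B5, d@B4, e@B5, e@B6, f@B3}  OUT={a@B7, b@B5, c@B8, d@B4, e@B5, e@B6, f@B8}

Merge at B2: IN[B2] = OUT[B1] = {a@B2, c@B0, e@B1, f@B3}

Answer: {a@B2, c@B0, e@B1, f@B3}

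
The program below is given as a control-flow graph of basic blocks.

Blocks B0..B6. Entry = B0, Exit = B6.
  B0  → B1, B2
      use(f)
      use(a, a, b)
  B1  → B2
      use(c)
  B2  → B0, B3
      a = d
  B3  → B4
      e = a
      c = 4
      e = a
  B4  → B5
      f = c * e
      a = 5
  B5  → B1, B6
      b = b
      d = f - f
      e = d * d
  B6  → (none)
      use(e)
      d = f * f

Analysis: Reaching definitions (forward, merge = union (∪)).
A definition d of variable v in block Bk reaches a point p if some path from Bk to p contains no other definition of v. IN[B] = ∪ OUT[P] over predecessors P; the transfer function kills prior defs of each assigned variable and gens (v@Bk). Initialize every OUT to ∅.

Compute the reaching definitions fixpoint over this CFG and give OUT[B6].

Fixpoint table:
  B0:   IN={a@B2, b@B5, c@B3, d@B5, e@B5, f@B4}   OUT={a@B2, b@B5, c@B3, d@B5, e@B5, f@B4}
  B1:   IN={a@B2, a@B4, b@B5, c@B3, d@B5, e@B5, f@B4}   OUT={a@B2, a@B4, b@B5, c@B3, d@B5, e@B5, f@B4}
  B2:   IN={a@B2, a@B4, b@B5, c@B3, d@B5, e@B5, f@B4}   OUT={a@B2, b@B5, c@B3, d@B5, e@B5, f@B4}
  B3:   IN={a@B2, b@B5, c@B3, d@B5, e@B5, f@B4}   OUT={a@B2, b@B5, c@B3, d@B5, e@B3, f@B4}
  B4:   IN={a@B2, b@B5, c@B3, d@B5, e@B3, f@B4}   OUT={a@B4, b@B5, c@B3, d@B5, e@B3, f@B4}
  B5:   IN={a@B4, b@B5, c@B3, d@B5, e@B3, f@B4}   OUT={a@B4, b@B5, c@B3, d@B5, e@B5, f@B4}
  B6:   IN={a@B4, b@B5, c@B3, d@B5, e@B5, f@B4}   OUT={a@B4, b@B5, c@B3, d@B6, e@B5, f@B4}

Merge at B6: IN[B6] = OUT[B5] = {a@B4, b@B5, c@B3, d@B5, e@B5, f@B4}
Applying B6's transfer function to that IN value gives OUT[B6] (row B6 above).

Answer: {a@B4, b@B5, c@B3, d@B6, e@B5, f@B4}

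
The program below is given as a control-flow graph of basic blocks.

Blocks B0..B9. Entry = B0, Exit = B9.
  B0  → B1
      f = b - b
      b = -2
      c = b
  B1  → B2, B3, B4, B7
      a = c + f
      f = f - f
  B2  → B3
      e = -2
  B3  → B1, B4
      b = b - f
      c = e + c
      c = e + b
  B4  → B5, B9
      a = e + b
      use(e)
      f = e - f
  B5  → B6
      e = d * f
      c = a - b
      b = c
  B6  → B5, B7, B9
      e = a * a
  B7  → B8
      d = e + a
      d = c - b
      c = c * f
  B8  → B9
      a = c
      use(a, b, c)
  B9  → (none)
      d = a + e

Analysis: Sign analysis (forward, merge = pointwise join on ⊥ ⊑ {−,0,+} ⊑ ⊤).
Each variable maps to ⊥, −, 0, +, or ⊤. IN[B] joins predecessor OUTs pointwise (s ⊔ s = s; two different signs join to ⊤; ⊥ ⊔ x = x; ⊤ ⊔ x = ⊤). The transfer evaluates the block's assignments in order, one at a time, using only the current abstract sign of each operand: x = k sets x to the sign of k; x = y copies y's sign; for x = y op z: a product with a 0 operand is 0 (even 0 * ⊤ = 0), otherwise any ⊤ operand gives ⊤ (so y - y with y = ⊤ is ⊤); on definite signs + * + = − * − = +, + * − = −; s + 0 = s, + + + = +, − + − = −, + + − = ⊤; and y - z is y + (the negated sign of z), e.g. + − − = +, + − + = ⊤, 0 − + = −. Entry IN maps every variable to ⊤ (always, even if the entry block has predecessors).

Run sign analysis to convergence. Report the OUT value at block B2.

Answer: {a: ⊤, b: ⊤, c: ⊤, d: ⊤, e: -, f: ⊤}

Trace:
Per-block solution:
  B0: | IN=(all ⊤) | OUT={b:-, c:-; rest ⊤}
  B1: | IN=(all ⊤) | OUT=(all ⊤)
  B2: | IN=(all ⊤) | OUT={e:-; rest ⊤}
  B3: | IN=(all ⊤) | OUT=(all ⊤)
  B4: | IN=(all ⊤) | OUT=(all ⊤)
  B5: | IN=(all ⊤) | OUT=(all ⊤)
  B6: | IN=(all ⊤) | OUT=(all ⊤)
  B7: | IN=(all ⊤) | OUT=(all ⊤)
  B8: | IN=(all ⊤) | OUT=(all ⊤)
  B9: | IN=(all ⊤) | OUT=(all ⊤)

Merge at B2: IN[B2] = OUT[B1] = {a: ⊤, b: ⊤, c: ⊤, d: ⊤, e: ⊤, f: ⊤}
Applying B2's transfer function to that IN value gives OUT[B2] (row B2 above).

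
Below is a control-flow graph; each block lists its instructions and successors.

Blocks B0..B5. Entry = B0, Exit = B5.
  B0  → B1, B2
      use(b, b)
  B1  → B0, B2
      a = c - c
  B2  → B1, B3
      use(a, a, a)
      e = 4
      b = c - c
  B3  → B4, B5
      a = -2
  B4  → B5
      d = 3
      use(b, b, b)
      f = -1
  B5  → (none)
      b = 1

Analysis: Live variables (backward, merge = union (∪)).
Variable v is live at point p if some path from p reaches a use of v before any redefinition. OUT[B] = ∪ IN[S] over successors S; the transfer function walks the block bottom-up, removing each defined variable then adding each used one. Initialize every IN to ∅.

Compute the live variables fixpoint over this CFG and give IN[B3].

Per-block solution:
  B0:   IN={a, b, c}   OUT={a, b, c}
  B1:   IN={b, c}   OUT={a, b, c}
  B2:   IN={a, c}   OUT={b, c}
  B3:   IN={b}   OUT={b}
  B4:   IN={b}   OUT={}
  B5:   IN={}   OUT={}

Merge at B3: OUT[B3] = IN[B4] ⊔ IN[B5] = {b}
Applying B3's transfer function to that OUT value gives IN[B3] (row B3 above).

Answer: {b}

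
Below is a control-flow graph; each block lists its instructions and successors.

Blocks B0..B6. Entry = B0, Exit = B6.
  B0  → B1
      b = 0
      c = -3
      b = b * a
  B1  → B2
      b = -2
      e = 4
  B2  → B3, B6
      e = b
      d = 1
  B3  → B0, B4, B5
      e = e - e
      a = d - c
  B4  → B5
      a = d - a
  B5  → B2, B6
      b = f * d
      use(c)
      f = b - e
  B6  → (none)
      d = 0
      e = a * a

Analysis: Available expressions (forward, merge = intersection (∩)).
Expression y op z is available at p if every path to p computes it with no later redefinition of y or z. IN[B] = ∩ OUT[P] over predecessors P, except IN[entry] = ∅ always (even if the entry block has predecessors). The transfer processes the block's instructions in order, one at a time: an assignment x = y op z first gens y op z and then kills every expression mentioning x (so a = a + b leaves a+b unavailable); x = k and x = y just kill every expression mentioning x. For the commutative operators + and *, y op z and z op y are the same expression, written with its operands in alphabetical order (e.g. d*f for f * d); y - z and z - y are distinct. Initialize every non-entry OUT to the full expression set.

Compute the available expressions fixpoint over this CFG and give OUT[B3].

Answer: {d-c}

Trace:
Per-block solution:
  B0:   IN={}   OUT={}
  B1:   IN={}   OUT={}
  B2:   IN={}   OUT={}
  B3:   IN={}   OUT={d-c}
  B4:   IN={d-c}   OUT={d-c}
  B5:   IN={d-c}   OUT={b-e, d-c}
  B6:   IN={}   OUT={a*a}

Merge at B3: IN[B3] = OUT[B2] = {}
Applying B3's transfer function to that IN value gives OUT[B3] (row B3 above).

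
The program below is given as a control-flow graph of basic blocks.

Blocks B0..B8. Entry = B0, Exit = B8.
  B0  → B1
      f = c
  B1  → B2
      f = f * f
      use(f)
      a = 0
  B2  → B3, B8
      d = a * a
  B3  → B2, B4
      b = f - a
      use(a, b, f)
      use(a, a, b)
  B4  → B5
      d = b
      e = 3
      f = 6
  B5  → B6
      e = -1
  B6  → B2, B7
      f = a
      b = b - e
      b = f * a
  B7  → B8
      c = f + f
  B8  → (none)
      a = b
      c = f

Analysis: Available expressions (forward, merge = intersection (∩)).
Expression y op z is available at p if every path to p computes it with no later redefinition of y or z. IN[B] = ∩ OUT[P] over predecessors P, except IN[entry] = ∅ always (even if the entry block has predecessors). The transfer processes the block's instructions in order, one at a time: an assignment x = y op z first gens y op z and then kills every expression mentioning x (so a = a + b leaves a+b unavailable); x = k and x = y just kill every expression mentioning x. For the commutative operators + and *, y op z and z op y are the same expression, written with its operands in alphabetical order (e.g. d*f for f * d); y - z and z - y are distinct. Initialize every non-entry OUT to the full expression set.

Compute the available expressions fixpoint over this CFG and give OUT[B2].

Answer: {a*a}

Derivation:
Converged values:
  B0:   IN={}   OUT={}
  B1:   IN={}   OUT={}
  B2:   IN={}   OUT={a*a}
  B3:   IN={a*a}   OUT={a*a, f-a}
  B4:   IN={a*a, f-a}   OUT={a*a}
  B5:   IN={a*a}   OUT={a*a}
  B6:   IN={a*a}   OUT={a*a, a*f}
  B7:   IN={a*a, a*f}   OUT={a*a, a*f, f+f}
  B8:   IN={a*a}   OUT={}

Merge at B2: IN[B2] = OUT[B1] ∩ OUT[B3] ∩ OUT[B6] = {}
Applying B2's transfer function to that IN value gives OUT[B2] (row B2 above).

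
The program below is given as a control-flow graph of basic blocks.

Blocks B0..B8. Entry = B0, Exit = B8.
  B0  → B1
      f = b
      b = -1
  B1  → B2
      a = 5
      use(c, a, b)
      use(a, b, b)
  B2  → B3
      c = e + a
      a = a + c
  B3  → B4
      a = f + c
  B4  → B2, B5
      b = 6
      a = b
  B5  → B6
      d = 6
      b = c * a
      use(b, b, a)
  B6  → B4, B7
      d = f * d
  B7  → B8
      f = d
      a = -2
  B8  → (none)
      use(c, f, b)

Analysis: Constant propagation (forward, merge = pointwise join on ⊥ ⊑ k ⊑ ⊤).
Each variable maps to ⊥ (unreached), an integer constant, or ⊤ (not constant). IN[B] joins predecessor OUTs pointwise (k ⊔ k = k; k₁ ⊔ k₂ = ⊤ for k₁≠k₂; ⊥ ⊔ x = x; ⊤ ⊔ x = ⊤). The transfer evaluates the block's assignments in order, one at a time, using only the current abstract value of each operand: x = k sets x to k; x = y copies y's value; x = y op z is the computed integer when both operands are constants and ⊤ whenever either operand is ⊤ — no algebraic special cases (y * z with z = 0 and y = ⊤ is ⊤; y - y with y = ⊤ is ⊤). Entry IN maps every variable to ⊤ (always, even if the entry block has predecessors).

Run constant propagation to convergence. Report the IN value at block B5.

Answer: {a: 6, b: 6, c: ⊤, d: ⊤, e: ⊤, f: ⊤}

Trace:
Converged values:
  B0:  IN=(all ⊤)  OUT={b:-1; rest ⊤}
  B1:  IN={b:-1; rest ⊤}  OUT={a:5, b:-1; rest ⊤}
  B2:  IN=(all ⊤)  OUT=(all ⊤)
  B3:  IN=(all ⊤)  OUT=(all ⊤)
  B4:  IN=(all ⊤)  OUT={a:6, b:6; rest ⊤}
  B5:  IN={a:6, b:6; rest ⊤}  OUT={a:6, d:6; rest ⊤}
  B6:  IN={a:6, d:6; rest ⊤}  OUT={a:6; rest ⊤}
  B7:  IN={a:6; rest ⊤}  OUT={a:-2; rest ⊤}
  B8:  IN={a:-2; rest ⊤}  OUT={a:-2; rest ⊤}

Merge at B5: IN[B5] = OUT[B4] = {a: 6, b: 6, c: ⊤, d: ⊤, e: ⊤, f: ⊤}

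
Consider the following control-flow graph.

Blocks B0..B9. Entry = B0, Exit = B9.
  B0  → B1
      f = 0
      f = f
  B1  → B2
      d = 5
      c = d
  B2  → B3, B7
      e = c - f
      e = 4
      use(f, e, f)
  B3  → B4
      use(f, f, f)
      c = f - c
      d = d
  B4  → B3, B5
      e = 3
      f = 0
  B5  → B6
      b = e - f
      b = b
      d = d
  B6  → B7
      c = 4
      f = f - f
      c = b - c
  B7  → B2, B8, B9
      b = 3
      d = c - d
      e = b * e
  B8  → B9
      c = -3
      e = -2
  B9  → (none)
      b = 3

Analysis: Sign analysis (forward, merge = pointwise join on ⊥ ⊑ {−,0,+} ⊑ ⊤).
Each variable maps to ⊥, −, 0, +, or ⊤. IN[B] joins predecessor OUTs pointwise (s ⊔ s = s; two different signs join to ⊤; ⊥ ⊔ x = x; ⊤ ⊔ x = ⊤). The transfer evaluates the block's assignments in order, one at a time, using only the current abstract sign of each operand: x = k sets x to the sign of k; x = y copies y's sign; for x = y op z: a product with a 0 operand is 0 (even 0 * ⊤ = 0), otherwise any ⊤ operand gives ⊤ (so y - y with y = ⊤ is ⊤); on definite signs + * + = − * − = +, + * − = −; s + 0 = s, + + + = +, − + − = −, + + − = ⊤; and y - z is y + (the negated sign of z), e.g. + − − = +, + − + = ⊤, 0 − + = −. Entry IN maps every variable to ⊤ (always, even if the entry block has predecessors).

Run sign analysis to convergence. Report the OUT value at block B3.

Answer: {a: ⊤, b: ⊤, c: ⊤, d: ⊤, e: +, f: 0}

Working:
Fixpoint table:
  B0: | IN=(all ⊤) | OUT={f:0; rest ⊤}
  B1: | IN={f:0; rest ⊤} | OUT={c:+, d:+, f:0; rest ⊤}
  B2: | IN={f:0; rest ⊤} | OUT={e:+, f:0; rest ⊤}
  B3: | IN={e:+, f:0; rest ⊤} | OUT={e:+, f:0; rest ⊤}
  B4: | IN={e:+, f:0; rest ⊤} | OUT={e:+, f:0; rest ⊤}
  B5: | IN={e:+, f:0; rest ⊤} | OUT={b:+, e:+, f:0; rest ⊤}
  B6: | IN={b:+, e:+, f:0; rest ⊤} | OUT={b:+, e:+, f:0; rest ⊤}
  B7: | IN={e:+, f:0; rest ⊤} | OUT={b:+, e:+, f:0; rest ⊤}
  B8: | IN={b:+, e:+, f:0; rest ⊤} | OUT={b:+, c:-, e:-, f:0; rest ⊤}
  B9: | IN={b:+, f:0; rest ⊤} | OUT={b:+, f:0; rest ⊤}

Merge at B3: IN[B3] = OUT[B2] ⊔ OUT[B4] = {a: ⊤, b: ⊤, c: ⊤, d: ⊤, e: +, f: 0}
Applying B3's transfer function to that IN value gives OUT[B3] (row B3 above).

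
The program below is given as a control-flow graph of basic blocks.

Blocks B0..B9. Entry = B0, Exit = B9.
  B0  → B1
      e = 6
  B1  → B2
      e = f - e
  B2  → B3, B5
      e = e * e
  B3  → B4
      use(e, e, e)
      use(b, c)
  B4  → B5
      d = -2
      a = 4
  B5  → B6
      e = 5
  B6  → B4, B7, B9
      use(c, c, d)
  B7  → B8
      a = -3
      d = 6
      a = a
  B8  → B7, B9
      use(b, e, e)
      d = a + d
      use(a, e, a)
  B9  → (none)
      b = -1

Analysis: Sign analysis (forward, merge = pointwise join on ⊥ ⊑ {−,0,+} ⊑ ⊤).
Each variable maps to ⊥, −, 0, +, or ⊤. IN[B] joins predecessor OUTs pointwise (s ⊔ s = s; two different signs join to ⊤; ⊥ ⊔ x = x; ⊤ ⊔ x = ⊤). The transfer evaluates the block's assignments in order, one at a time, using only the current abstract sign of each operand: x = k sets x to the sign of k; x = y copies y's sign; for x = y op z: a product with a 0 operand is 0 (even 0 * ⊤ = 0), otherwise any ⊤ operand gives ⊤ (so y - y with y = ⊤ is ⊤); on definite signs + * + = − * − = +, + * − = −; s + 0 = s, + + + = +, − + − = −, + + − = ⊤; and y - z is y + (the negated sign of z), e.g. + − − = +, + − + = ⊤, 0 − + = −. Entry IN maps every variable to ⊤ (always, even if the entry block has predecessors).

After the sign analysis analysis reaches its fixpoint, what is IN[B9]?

Fixpoint table:
  B0:   IN=(all ⊤)   OUT={e:+; rest ⊤}
  B1:   IN={e:+; rest ⊤}   OUT=(all ⊤)
  B2:   IN=(all ⊤)   OUT=(all ⊤)
  B3:   IN=(all ⊤)   OUT=(all ⊤)
  B4:   IN=(all ⊤)   OUT={a:+, d:-; rest ⊤}
  B5:   IN=(all ⊤)   OUT={e:+; rest ⊤}
  B6:   IN={e:+; rest ⊤}   OUT={e:+; rest ⊤}
  B7:   IN={e:+; rest ⊤}   OUT={a:-, d:+, e:+; rest ⊤}
  B8:   IN={a:-, d:+, e:+; rest ⊤}   OUT={a:-, e:+; rest ⊤}
  B9:   IN={e:+; rest ⊤}   OUT={b:-, e:+; rest ⊤}

Merge at B9: IN[B9] = OUT[B6] ⊔ OUT[B8] = {a: ⊤, b: ⊤, c: ⊤, d: ⊤, e: +, f: ⊤}

Answer: {a: ⊤, b: ⊤, c: ⊤, d: ⊤, e: +, f: ⊤}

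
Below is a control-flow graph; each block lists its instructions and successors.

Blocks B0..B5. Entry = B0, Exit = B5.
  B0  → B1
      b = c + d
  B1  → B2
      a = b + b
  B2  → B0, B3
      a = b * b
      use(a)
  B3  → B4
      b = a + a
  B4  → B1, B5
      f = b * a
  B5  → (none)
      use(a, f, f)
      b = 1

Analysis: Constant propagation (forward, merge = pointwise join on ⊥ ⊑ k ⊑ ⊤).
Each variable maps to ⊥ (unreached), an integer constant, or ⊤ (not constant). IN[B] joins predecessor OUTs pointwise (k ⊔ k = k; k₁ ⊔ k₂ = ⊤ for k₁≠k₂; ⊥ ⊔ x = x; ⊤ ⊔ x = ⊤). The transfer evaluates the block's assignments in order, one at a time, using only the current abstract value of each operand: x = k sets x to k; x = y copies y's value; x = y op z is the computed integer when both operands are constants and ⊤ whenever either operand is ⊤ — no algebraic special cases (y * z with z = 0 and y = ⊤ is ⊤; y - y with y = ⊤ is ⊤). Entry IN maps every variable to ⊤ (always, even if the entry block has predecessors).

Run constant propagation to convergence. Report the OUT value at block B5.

Answer: {a: ⊤, b: 1, c: ⊤, d: ⊤, e: ⊤, f: ⊤}

Derivation:
Converged values:
  B0: | IN=(all ⊤) | OUT=(all ⊤)
  B1: | IN=(all ⊤) | OUT=(all ⊤)
  B2: | IN=(all ⊤) | OUT=(all ⊤)
  B3: | IN=(all ⊤) | OUT=(all ⊤)
  B4: | IN=(all ⊤) | OUT=(all ⊤)
  B5: | IN=(all ⊤) | OUT={b:1; rest ⊤}

Merge at B5: IN[B5] = OUT[B4] = {a: ⊤, b: ⊤, c: ⊤, d: ⊤, e: ⊤, f: ⊤}
Applying B5's transfer function to that IN value gives OUT[B5] (row B5 above).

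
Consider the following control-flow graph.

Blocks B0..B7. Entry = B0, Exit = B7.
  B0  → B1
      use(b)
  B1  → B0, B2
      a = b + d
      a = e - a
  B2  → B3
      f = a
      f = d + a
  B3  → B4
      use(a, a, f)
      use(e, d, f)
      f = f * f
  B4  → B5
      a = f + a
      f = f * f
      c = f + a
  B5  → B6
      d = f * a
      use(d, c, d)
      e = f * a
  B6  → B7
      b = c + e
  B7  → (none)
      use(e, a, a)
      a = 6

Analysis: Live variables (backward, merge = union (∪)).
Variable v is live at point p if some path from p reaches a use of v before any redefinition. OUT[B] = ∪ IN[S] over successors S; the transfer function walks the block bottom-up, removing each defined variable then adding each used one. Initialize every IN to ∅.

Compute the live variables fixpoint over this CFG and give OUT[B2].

Per-block solution:
  B0:   IN={b, d, e}   OUT={b, d, e}
  B1:   IN={b, d, e}   OUT={a, b, d, e}
  B2:   IN={a, d, e}   OUT={a, d, e, f}
  B3:   IN={a, d, e, f}   OUT={a, f}
  B4:   IN={a, f}   OUT={a, c, f}
  B5:   IN={a, c, f}   OUT={a, c, e}
  B6:   IN={a, c, e}   OUT={a, e}
  B7:   IN={a, e}   OUT={}

Merge at B2: OUT[B2] = IN[B3] = {a, d, e, f}

Answer: {a, d, e, f}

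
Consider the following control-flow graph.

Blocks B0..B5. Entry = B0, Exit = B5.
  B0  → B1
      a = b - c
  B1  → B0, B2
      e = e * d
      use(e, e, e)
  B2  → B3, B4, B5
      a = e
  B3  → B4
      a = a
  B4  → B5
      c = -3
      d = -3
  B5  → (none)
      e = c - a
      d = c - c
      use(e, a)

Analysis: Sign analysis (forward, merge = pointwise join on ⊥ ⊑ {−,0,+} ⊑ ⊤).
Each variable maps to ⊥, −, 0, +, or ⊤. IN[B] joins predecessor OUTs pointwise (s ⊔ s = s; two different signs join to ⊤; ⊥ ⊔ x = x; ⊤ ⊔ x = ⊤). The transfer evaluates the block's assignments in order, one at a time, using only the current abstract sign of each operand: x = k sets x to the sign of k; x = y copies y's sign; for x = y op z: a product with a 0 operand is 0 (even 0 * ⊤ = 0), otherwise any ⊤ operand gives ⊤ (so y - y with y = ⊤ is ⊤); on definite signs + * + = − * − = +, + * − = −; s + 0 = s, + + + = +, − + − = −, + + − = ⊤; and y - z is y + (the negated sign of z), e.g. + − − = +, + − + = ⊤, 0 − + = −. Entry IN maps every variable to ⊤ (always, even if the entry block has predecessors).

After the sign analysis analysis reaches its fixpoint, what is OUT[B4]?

Answer: {a: ⊤, b: ⊤, c: -, d: -, e: ⊤, f: ⊤}

Trace:
Converged values:
  B0:  IN=(all ⊤)  OUT=(all ⊤)
  B1:  IN=(all ⊤)  OUT=(all ⊤)
  B2:  IN=(all ⊤)  OUT=(all ⊤)
  B3:  IN=(all ⊤)  OUT=(all ⊤)
  B4:  IN=(all ⊤)  OUT={c:-, d:-; rest ⊤}
  B5:  IN=(all ⊤)  OUT=(all ⊤)

Merge at B4: IN[B4] = OUT[B2] ⊔ OUT[B3] = {a: ⊤, b: ⊤, c: ⊤, d: ⊤, e: ⊤, f: ⊤}
Applying B4's transfer function to that IN value gives OUT[B4] (row B4 above).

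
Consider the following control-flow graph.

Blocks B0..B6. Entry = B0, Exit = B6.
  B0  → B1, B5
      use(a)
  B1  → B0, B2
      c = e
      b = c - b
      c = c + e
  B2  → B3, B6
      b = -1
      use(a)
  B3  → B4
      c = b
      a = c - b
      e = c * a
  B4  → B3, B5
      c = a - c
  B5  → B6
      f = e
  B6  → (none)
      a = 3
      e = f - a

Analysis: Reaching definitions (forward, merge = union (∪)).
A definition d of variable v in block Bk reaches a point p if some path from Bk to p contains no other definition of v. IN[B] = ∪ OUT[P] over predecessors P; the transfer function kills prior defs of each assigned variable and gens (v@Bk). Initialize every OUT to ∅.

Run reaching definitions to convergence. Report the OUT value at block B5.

Fixpoint table:
  B0:   IN={b@B1, c@B1}   OUT={b@B1, c@B1}
  B1:   IN={b@B1, c@B1}   OUT={b@B1, c@B1}
  B2:   IN={b@B1, c@B1}   OUT={b@B2, c@B1}
  B3:   IN={a@B3, b@B2, c@B1, c@B4, e@B3}   OUT={a@B3, b@B2, c@B3, e@B3}
  B4:   IN={a@B3, b@B2, c@B3, e@B3}   OUT={a@B3, b@B2, c@B4, e@B3}
  B5:   IN={a@B3, b@B1, b@B2, c@B1, c@B4, e@B3}   OUT={a@B3, b@B1, b@B2, c@B1, c@B4, e@B3, f@B5}
  B6:   IN={a@B3, b@B1, b@B2, c@B1, c@B4, e@B3, f@B5}   OUT={a@B6, b@B1, b@B2, c@B1, c@B4, e@B6, f@B5}

Merge at B5: IN[B5] = OUT[B0] ⊔ OUT[B4] = {a@B3, b@B1, b@B2, c@B1, c@B4, e@B3}
Applying B5's transfer function to that IN value gives OUT[B5] (row B5 above).

Answer: {a@B3, b@B1, b@B2, c@B1, c@B4, e@B3, f@B5}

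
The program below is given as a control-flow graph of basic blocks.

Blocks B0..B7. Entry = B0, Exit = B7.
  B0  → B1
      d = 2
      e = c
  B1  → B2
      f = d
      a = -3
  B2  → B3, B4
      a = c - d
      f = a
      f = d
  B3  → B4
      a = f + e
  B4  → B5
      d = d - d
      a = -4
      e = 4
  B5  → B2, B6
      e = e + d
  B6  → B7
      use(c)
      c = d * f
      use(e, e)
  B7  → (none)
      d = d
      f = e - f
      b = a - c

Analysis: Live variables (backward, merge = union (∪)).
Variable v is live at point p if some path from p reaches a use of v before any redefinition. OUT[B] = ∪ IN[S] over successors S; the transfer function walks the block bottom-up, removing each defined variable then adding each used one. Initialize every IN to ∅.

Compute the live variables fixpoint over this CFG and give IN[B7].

Answer: {a, c, d, e, f}

Working:
Fixpoint table:
  B0: | IN={c} | OUT={c, d, e}
  B1: | IN={c, d, e} | OUT={c, d, e}
  B2: | IN={c, d, e} | OUT={c, d, e, f}
  B3: | IN={c, d, e, f} | OUT={c, d, f}
  B4: | IN={c, d, f} | OUT={a, c, d, e, f}
  B5: | IN={a, c, d, e, f} | OUT={a, c, d, e, f}
  B6: | IN={a, c, d, e, f} | OUT={a, c, d, e, f}
  B7: | IN={a, c, d, e, f} | OUT={}

B7 is the boundary node: OUT[B7] = {}
Applying B7's transfer function to that OUT value gives IN[B7] (row B7 above).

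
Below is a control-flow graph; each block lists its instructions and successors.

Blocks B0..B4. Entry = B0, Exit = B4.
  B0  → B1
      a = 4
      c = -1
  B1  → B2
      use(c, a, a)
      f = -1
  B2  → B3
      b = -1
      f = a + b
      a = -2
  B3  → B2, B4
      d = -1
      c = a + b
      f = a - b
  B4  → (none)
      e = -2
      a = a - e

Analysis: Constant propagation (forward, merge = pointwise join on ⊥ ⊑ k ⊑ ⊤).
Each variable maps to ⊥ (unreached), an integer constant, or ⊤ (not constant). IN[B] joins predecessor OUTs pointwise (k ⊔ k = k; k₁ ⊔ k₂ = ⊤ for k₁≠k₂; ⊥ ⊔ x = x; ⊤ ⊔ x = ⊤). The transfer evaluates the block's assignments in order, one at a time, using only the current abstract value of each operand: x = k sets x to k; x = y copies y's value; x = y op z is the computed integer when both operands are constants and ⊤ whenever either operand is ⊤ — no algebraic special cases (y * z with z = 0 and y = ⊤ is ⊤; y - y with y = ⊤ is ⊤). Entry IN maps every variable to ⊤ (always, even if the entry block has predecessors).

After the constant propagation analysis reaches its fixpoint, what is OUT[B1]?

Converged values:
  B0: | IN=(all ⊤) | OUT={a:4, c:-1; rest ⊤}
  B1: | IN={a:4, c:-1; rest ⊤} | OUT={a:4, c:-1, f:-1; rest ⊤}
  B2: | IN={f:-1; rest ⊤} | OUT={a:-2, b:-1; rest ⊤}
  B3: | IN={a:-2, b:-1; rest ⊤} | OUT={a:-2, b:-1, c:-3, d:-1, f:-1; rest ⊤}
  B4: | IN={a:-2, b:-1, c:-3, d:-1, f:-1; rest ⊤} | OUT={a:0, b:-1, c:-3, d:-1, e:-2, f:-1; rest ⊤}

Merge at B1: IN[B1] = OUT[B0] = {a: 4, b: ⊤, c: -1, d: ⊤, e: ⊤, f: ⊤}
Applying B1's transfer function to that IN value gives OUT[B1] (row B1 above).

Answer: {a: 4, b: ⊤, c: -1, d: ⊤, e: ⊤, f: -1}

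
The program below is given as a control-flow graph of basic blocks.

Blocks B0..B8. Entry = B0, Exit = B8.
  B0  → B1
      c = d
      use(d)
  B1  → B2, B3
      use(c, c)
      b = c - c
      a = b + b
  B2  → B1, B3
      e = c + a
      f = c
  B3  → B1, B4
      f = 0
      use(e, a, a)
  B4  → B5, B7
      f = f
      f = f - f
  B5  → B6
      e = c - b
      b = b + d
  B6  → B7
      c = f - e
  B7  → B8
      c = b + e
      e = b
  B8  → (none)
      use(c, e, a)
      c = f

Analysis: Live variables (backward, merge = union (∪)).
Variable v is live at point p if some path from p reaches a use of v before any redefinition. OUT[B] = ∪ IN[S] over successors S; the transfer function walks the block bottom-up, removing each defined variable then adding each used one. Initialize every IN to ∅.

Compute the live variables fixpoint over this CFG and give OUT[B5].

Per-block solution:
  B0:   IN={d, e}   OUT={c, d, e}
  B1:   IN={c, d, e}   OUT={a, b, c, d, e}
  B2:   IN={a, b, c, d}   OUT={a, b, c, d, e}
  B3:   IN={a, b, c, d, e}   OUT={a, b, c, d, e, f}
  B4:   IN={a, b, c, d, e, f}   OUT={a, b, c, d, e, f}
  B5:   IN={a, b, c, d, f}   OUT={a, b, e, f}
  B6:   IN={a, b, e, f}   OUT={a, b, e, f}
  B7:   IN={a, b, e, f}   OUT={a, c, e, f}
  B8:   IN={a, c, e, f}   OUT={}

Merge at B5: OUT[B5] = IN[B6] = {a, b, e, f}

Answer: {a, b, e, f}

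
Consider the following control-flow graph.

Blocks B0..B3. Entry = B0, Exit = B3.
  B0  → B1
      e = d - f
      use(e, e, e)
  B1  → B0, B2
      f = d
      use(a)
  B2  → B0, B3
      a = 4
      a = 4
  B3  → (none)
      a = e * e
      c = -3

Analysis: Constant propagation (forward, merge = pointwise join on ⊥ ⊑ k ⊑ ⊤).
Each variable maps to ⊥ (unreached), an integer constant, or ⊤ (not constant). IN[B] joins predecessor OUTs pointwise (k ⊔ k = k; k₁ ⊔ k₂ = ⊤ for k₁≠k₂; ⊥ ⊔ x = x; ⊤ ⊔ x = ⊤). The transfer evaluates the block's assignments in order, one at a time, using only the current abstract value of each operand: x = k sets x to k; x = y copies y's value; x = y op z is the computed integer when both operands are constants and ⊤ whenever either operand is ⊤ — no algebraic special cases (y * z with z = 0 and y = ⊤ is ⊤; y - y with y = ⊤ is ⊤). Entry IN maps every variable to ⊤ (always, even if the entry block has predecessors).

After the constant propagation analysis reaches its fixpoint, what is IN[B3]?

Per-block solution:
  B0: | IN=(all ⊤) | OUT=(all ⊤)
  B1: | IN=(all ⊤) | OUT=(all ⊤)
  B2: | IN=(all ⊤) | OUT={a:4; rest ⊤}
  B3: | IN={a:4; rest ⊤} | OUT={c:-3; rest ⊤}

Merge at B3: IN[B3] = OUT[B2] = {a: 4, b: ⊤, c: ⊤, d: ⊤, e: ⊤, f: ⊤}

Answer: {a: 4, b: ⊤, c: ⊤, d: ⊤, e: ⊤, f: ⊤}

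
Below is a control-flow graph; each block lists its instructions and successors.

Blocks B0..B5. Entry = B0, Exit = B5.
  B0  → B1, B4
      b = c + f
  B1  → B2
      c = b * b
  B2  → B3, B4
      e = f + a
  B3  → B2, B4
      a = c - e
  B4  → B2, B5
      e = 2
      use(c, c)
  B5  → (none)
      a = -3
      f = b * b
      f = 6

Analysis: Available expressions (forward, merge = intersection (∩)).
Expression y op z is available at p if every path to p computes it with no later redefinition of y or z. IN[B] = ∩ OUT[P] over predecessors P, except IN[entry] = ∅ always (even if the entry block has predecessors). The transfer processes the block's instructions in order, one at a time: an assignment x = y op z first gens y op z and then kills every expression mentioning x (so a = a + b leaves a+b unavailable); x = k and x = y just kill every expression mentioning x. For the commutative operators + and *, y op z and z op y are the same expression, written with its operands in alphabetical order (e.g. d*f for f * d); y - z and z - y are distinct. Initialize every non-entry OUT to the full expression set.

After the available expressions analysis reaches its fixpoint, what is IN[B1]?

Answer: {c+f}

Working:
Converged values:
  B0:  IN={}  OUT={c+f}
  B1:  IN={c+f}  OUT={b*b}
  B2:  IN={}  OUT={a+f}
  B3:  IN={a+f}  OUT={c-e}
  B4:  IN={}  OUT={}
  B5:  IN={}  OUT={b*b}

Merge at B1: IN[B1] = OUT[B0] = {c+f}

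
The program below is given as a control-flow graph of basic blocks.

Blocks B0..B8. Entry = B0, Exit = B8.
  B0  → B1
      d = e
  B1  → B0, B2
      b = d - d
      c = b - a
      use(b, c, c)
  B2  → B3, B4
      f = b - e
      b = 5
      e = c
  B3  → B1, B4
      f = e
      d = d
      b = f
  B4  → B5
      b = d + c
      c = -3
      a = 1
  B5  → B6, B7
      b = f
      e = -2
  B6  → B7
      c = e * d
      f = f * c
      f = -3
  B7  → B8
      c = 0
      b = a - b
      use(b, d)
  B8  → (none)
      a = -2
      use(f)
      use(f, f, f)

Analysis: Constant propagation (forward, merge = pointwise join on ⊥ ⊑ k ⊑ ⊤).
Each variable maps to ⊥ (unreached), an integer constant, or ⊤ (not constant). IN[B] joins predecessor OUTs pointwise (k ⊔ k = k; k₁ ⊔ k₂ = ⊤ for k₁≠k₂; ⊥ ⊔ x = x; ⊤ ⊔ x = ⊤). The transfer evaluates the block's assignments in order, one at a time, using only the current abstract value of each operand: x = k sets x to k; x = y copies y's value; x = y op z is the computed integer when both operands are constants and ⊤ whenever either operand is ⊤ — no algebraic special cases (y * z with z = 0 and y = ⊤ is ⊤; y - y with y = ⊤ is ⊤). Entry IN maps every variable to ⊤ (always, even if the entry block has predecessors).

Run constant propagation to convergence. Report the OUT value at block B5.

Converged values:
  B0:   IN=(all ⊤)   OUT=(all ⊤)
  B1:   IN=(all ⊤)   OUT=(all ⊤)
  B2:   IN=(all ⊤)   OUT={b:5; rest ⊤}
  B3:   IN={b:5; rest ⊤}   OUT=(all ⊤)
  B4:   IN=(all ⊤)   OUT={a:1, c:-3; rest ⊤}
  B5:   IN={a:1, c:-3; rest ⊤}   OUT={a:1, c:-3, e:-2; rest ⊤}
  B6:   IN={a:1, c:-3, e:-2; rest ⊤}   OUT={a:1, e:-2, f:-3; rest ⊤}
  B7:   IN={a:1, e:-2; rest ⊤}   OUT={a:1, c:0, e:-2; rest ⊤}
  B8:   IN={a:1, c:0, e:-2; rest ⊤}   OUT={a:-2, c:0, e:-2; rest ⊤}

Merge at B5: IN[B5] = OUT[B4] = {a: 1, b: ⊤, c: -3, d: ⊤, e: ⊤, f: ⊤}
Applying B5's transfer function to that IN value gives OUT[B5] (row B5 above).

Answer: {a: 1, b: ⊤, c: -3, d: ⊤, e: -2, f: ⊤}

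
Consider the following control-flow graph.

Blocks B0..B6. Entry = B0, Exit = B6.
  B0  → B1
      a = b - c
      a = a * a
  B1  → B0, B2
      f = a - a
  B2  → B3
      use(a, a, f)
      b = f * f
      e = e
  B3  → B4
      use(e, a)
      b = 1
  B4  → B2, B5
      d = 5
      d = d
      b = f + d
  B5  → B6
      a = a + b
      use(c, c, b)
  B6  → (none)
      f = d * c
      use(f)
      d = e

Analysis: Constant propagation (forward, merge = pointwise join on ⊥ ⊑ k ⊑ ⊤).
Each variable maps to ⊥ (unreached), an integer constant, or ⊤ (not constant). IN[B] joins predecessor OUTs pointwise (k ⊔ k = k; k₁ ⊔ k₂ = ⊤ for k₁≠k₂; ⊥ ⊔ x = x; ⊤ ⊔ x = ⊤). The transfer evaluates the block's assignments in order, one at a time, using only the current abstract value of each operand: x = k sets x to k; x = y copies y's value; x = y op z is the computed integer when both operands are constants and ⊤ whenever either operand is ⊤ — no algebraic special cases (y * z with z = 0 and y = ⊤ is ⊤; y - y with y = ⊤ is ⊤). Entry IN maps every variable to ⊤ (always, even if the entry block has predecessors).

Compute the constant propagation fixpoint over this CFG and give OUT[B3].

Answer: {a: ⊤, b: 1, c: ⊤, d: ⊤, e: ⊤, f: ⊤}

Derivation:
Converged values:
  B0:  IN=(all ⊤)  OUT=(all ⊤)
  B1:  IN=(all ⊤)  OUT=(all ⊤)
  B2:  IN=(all ⊤)  OUT=(all ⊤)
  B3:  IN=(all ⊤)  OUT={b:1; rest ⊤}
  B4:  IN={b:1; rest ⊤}  OUT={d:5; rest ⊤}
  B5:  IN={d:5; rest ⊤}  OUT={d:5; rest ⊤}
  B6:  IN={d:5; rest ⊤}  OUT=(all ⊤)

Merge at B3: IN[B3] = OUT[B2] = {a: ⊤, b: ⊤, c: ⊤, d: ⊤, e: ⊤, f: ⊤}
Applying B3's transfer function to that IN value gives OUT[B3] (row B3 above).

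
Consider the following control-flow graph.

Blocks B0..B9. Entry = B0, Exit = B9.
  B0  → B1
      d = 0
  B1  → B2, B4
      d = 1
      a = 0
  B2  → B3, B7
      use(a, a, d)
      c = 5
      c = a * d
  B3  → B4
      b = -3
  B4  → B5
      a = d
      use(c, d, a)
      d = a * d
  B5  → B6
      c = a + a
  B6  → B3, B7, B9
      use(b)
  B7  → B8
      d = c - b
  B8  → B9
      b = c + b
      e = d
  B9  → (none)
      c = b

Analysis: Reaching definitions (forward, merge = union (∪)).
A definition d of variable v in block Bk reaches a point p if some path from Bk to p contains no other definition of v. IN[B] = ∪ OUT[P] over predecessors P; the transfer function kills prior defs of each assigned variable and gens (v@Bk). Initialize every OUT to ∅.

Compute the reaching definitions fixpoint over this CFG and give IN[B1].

Answer: {d@B0}

Derivation:
Per-block solution:
  B0: | IN={} | OUT={d@B0}
  B1: | IN={d@B0} | OUT={a@B1, d@B1}
  B2: | IN={a@B1, d@B1} | OUT={a@B1, c@B2, d@B1}
  B3: | IN={a@B1, a@B4, b@B3, c@B2, c@B5, d@B1, d@B4} | OUT={a@B1, a@B4, b@B3, c@B2, c@B5, d@B1, d@B4}
  B4: | IN={a@B1, a@B4, b@B3, c@B2, c@B5, d@B1, d@B4} | OUT={a@B4, b@B3, c@B2, c@B5, d@B4}
  B5: | IN={a@B4, b@B3, c@B2, c@B5, d@B4} | OUT={a@B4, b@B3, c@B5, d@B4}
  B6: | IN={a@B4, b@B3, c@B5, d@B4} | OUT={a@B4, b@B3, c@B5, d@B4}
  B7: | IN={a@B1, a@B4, b@B3, c@B2, c@B5, d@B1, d@B4} | OUT={a@B1, a@B4, b@B3, c@B2, c@B5, d@B7}
  B8: | IN={a@B1, a@B4, b@B3, c@B2, c@B5, d@B7} | OUT={a@B1, a@B4, b@B8, c@B2, c@B5, d@B7, e@B8}
  B9: | IN={a@B1, a@B4, b@B3, b@B8, c@B2, c@B5, d@B4, d@B7, e@B8} | OUT={a@B1, a@B4, b@B3, b@B8, c@B9, d@B4, d@B7, e@B8}

Merge at B1: IN[B1] = OUT[B0] = {d@B0}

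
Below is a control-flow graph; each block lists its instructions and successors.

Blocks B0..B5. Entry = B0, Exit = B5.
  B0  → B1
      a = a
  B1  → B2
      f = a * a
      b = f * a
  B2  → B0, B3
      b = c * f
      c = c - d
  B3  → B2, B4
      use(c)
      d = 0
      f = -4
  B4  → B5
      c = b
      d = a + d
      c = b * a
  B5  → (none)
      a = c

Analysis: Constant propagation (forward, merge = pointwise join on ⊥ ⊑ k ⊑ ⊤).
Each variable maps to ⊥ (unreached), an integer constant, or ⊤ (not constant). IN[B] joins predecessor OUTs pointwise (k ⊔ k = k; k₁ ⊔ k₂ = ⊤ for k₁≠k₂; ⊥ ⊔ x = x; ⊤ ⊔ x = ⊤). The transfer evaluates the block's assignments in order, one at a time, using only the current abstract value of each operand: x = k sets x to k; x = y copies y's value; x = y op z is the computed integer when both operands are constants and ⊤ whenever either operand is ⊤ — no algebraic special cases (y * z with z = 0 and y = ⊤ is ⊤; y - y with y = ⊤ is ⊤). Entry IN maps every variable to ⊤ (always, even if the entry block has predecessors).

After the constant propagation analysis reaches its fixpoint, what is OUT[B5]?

Converged values:
  B0:  IN=(all ⊤)  OUT=(all ⊤)
  B1:  IN=(all ⊤)  OUT=(all ⊤)
  B2:  IN=(all ⊤)  OUT=(all ⊤)
  B3:  IN=(all ⊤)  OUT={d:0, f:-4; rest ⊤}
  B4:  IN={d:0, f:-4; rest ⊤}  OUT={f:-4; rest ⊤}
  B5:  IN={f:-4; rest ⊤}  OUT={f:-4; rest ⊤}

Merge at B5: IN[B5] = OUT[B4] = {a: ⊤, b: ⊤, c: ⊤, d: ⊤, e: ⊤, f: -4}
Applying B5's transfer function to that IN value gives OUT[B5] (row B5 above).

Answer: {a: ⊤, b: ⊤, c: ⊤, d: ⊤, e: ⊤, f: -4}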